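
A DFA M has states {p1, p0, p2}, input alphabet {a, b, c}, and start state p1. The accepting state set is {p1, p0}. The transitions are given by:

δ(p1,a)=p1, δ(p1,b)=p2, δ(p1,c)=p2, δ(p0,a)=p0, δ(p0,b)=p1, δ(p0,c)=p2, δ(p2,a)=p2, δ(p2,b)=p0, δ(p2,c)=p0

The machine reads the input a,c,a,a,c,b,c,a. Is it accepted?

p1 → p1 → p2 → p2 → p2 → p0 → p1 → p2 → p2
End state p2 is not accepting.

No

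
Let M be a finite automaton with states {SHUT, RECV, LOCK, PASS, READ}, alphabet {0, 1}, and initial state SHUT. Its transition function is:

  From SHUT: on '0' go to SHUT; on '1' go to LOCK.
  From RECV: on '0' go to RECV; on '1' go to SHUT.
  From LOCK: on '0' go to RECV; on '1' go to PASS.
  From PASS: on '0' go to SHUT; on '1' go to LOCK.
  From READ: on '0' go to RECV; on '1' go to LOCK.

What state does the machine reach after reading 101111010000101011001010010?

SHUT → LOCK → RECV → SHUT → LOCK → PASS → LOCK → RECV → SHUT → SHUT → SHUT → SHUT → SHUT → LOCK → RECV → SHUT → SHUT → LOCK → PASS → SHUT → SHUT → LOCK → RECV → SHUT → SHUT → SHUT → LOCK → RECV

RECV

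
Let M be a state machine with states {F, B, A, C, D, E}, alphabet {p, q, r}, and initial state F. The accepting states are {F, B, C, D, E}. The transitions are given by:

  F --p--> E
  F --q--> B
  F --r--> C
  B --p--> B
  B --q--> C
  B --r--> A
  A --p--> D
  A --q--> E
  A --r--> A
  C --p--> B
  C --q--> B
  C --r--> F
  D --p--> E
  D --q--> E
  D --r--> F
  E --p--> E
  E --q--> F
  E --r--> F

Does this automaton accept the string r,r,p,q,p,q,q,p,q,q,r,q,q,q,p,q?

start at F
read 'r': F → C
read 'r': C → F
read 'p': F → E
read 'q': E → F
read 'p': F → E
read 'q': E → F
read 'q': F → B
read 'p': B → B
read 'q': B → C
read 'q': C → B
read 'r': B → A
read 'q': A → E
read 'q': E → F
read 'q': F → B
read 'p': B → B
read 'q': B → C
End state C is accepting.

Yes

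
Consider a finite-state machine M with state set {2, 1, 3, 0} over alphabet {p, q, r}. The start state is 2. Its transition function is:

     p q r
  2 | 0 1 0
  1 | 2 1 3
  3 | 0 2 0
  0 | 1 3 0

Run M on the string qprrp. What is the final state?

1

2 → 1 → 2 → 0 → 0 → 1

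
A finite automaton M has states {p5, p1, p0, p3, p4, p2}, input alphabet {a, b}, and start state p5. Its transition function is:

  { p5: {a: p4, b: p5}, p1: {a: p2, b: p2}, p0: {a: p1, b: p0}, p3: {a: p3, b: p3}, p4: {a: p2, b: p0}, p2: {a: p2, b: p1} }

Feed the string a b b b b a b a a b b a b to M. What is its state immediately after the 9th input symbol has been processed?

start at p5
read 'a': p5 → p4
read 'b': p4 → p0
read 'b': p0 → p0
read 'b': p0 → p0
read 'b': p0 → p0
read 'a': p0 → p1
read 'b': p1 → p2
read 'a': p2 → p2
read 'a': p2 → p2
After 9 symbols: p2.

p2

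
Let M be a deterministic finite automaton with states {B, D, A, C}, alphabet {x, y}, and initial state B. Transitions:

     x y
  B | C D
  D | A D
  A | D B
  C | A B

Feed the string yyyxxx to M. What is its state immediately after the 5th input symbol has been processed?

B → D → D → D → A → D
After 5 symbols: D.

D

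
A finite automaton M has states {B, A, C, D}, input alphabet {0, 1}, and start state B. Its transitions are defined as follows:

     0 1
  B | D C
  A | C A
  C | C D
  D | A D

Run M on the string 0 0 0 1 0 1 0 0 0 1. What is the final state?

start at B
read '0': B → D
read '0': D → A
read '0': A → C
read '1': C → D
read '0': D → A
read '1': A → A
read '0': A → C
read '0': C → C
read '0': C → C
read '1': C → D

D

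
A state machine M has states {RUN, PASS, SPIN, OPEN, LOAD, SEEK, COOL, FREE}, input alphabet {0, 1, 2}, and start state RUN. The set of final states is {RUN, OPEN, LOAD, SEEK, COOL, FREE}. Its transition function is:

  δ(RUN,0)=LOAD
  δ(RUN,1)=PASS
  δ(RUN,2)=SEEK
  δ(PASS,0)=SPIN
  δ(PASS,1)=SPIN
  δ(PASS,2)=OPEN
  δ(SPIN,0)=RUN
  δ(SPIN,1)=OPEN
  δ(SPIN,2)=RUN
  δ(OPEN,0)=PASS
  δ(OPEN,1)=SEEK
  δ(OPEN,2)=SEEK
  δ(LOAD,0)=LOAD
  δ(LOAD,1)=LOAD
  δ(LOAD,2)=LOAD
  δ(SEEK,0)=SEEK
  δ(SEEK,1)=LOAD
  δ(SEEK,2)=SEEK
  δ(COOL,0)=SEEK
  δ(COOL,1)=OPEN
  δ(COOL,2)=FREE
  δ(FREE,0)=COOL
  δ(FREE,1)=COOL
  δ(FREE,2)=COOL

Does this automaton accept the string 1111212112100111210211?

Yes

start at RUN
read '1': RUN → PASS
read '1': PASS → SPIN
read '1': SPIN → OPEN
read '1': OPEN → SEEK
read '2': SEEK → SEEK
read '1': SEEK → LOAD
read '2': LOAD → LOAD
read '1': LOAD → LOAD
read '1': LOAD → LOAD
read '2': LOAD → LOAD
read '1': LOAD → LOAD
read '0': LOAD → LOAD
read '0': LOAD → LOAD
read '1': LOAD → LOAD
read '1': LOAD → LOAD
read '1': LOAD → LOAD
read '2': LOAD → LOAD
read '1': LOAD → LOAD
read '0': LOAD → LOAD
read '2': LOAD → LOAD
read '1': LOAD → LOAD
read '1': LOAD → LOAD
End state LOAD is accepting.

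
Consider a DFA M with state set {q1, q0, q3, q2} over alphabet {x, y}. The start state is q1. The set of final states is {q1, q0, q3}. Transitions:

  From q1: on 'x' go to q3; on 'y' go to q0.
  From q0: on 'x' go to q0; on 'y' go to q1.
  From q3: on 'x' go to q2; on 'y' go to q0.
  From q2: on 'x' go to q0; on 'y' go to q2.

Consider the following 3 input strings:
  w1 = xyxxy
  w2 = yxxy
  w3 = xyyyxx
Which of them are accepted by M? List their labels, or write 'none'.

w1, w2, w3

w1: Trace: q1 -x-> q3 -y-> q0 -x-> q0 -x-> q0 -y-> q1  → end q1, accepted
w2: Trace: q1 -y-> q0 -x-> q0 -x-> q0 -y-> q1  → end q1, accepted
w3: Trace: q1 -x-> q3 -y-> q0 -y-> q1 -y-> q0 -x-> q0 -x-> q0  → end q0, accepted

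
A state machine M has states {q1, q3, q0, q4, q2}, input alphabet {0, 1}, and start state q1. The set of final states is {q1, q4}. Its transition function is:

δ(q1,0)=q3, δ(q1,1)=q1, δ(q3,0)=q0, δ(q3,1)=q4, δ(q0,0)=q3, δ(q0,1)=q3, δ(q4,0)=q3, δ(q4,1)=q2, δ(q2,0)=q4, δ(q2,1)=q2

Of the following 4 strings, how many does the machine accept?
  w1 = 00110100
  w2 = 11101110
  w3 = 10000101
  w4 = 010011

w1:
  start at q1
  read '0': q1 → q3
  read '0': q3 → q0
  read '1': q0 → q3
  read '1': q3 → q4
  read '0': q4 → q3
  read '1': q3 → q4
  read '0': q4 → q3
  read '0': q3 → q0
  end q0, rejected
w2:
  start at q1
  read '1': q1 → q1
  read '1': q1 → q1
  read '1': q1 → q1
  read '0': q1 → q3
  read '1': q3 → q4
  read '1': q4 → q2
  read '1': q2 → q2
  read '0': q2 → q4
  end q4, accepted
w3:
  start at q1
  read '1': q1 → q1
  read '0': q1 → q3
  read '0': q3 → q0
  read '0': q0 → q3
  read '0': q3 → q0
  read '1': q0 → q3
  read '0': q3 → q0
  read '1': q0 → q3
  end q3, rejected
w4:
  start at q1
  read '0': q1 → q3
  read '1': q3 → q4
  read '0': q4 → q3
  read '0': q3 → q0
  read '1': q0 → q3
  read '1': q3 → q4
  end q4, accepted

2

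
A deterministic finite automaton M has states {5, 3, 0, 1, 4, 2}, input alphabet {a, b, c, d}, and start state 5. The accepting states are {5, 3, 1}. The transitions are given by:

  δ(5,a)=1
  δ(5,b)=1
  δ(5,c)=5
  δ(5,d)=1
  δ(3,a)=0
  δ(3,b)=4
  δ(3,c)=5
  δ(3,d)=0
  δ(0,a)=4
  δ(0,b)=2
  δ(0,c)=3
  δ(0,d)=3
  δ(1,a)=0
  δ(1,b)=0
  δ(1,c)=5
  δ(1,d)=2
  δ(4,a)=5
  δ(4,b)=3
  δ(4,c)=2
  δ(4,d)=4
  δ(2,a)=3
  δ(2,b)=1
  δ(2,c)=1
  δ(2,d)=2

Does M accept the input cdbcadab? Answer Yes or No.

5 → 5 → 1 → 0 → 3 → 0 → 3 → 0 → 2
End state 2 is not accepting.

No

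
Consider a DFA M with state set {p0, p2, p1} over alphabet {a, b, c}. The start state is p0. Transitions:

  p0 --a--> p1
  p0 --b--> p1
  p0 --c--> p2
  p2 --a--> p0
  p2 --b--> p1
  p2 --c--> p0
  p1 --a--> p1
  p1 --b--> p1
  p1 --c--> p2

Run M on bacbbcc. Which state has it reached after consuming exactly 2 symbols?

p1

start at p0
read 'b': p0 → p1
read 'a': p1 → p1
After 2 symbols: p1.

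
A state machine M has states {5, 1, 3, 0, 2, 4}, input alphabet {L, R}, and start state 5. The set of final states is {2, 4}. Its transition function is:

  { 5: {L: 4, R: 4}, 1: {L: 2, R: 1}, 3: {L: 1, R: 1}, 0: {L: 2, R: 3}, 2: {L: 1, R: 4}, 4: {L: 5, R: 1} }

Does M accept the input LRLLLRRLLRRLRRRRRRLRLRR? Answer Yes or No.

Trace: 5 -L-> 4 -R-> 1 -L-> 2 -L-> 1 -L-> 2 -R-> 4 -R-> 1 -L-> 2 -L-> 1 -R-> 1 -R-> 1 -L-> 2 -R-> 4 -R-> 1 -R-> 1 -R-> 1 -R-> 1 -R-> 1 -L-> 2 -R-> 4 -L-> 5 -R-> 4 -R-> 1
End state 1 is not accepting.

No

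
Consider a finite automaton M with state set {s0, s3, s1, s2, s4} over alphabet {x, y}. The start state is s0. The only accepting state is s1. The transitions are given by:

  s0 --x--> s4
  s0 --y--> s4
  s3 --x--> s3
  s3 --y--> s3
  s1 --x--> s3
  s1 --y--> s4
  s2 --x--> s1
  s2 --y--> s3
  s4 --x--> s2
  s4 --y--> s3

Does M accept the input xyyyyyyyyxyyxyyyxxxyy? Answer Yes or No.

No

start at s0
read 'x': s0 → s4
read 'y': s4 → s3
read 'y': s3 → s3
read 'y': s3 → s3
read 'y': s3 → s3
read 'y': s3 → s3
read 'y': s3 → s3
read 'y': s3 → s3
read 'y': s3 → s3
read 'x': s3 → s3
read 'y': s3 → s3
read 'y': s3 → s3
read 'x': s3 → s3
read 'y': s3 → s3
read 'y': s3 → s3
read 'y': s3 → s3
read 'x': s3 → s3
read 'x': s3 → s3
read 'x': s3 → s3
read 'y': s3 → s3
read 'y': s3 → s3
End state s3 is not accepting.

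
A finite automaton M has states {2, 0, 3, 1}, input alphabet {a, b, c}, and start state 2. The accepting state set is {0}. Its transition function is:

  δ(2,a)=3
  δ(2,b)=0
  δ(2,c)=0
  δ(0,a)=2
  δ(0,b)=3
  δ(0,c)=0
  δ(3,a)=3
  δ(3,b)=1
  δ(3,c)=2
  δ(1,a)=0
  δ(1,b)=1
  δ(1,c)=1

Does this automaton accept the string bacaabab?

No

2 → 0 → 2 → 0 → 2 → 3 → 1 → 0 → 3
End state 3 is not accepting.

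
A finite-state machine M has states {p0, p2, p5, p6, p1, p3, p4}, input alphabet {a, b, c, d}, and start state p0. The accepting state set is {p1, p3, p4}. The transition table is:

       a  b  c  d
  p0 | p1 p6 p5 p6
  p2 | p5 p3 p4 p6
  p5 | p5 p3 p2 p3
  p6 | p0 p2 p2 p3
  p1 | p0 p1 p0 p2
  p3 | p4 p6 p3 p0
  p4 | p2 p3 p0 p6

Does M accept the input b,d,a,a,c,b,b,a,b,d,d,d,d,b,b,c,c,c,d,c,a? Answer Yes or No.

p0 → p6 → p3 → p4 → p2 → p4 → p3 → p6 → p0 → p6 → p3 → p0 → p6 → p3 → p6 → p2 → p4 → p0 → p5 → p3 → p3 → p4
End state p4 is accepting.

Yes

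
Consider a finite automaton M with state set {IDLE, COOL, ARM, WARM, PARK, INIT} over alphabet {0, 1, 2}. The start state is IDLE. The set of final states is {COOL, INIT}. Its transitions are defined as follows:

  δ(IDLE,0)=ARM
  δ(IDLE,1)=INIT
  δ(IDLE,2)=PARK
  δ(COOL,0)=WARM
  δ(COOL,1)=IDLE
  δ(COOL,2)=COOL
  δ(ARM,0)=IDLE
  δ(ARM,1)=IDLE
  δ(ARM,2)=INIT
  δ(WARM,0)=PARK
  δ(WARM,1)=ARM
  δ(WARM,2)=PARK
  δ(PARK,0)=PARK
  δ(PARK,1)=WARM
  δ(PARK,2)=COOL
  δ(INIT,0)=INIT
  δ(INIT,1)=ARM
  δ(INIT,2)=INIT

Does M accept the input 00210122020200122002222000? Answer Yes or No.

No

Trace: IDLE -0-> ARM -0-> IDLE -2-> PARK -1-> WARM -0-> PARK -1-> WARM -2-> PARK -2-> COOL -0-> WARM -2-> PARK -0-> PARK -2-> COOL -0-> WARM -0-> PARK -1-> WARM -2-> PARK -2-> COOL -0-> WARM -0-> PARK -2-> COOL -2-> COOL -2-> COOL -2-> COOL -0-> WARM -0-> PARK -0-> PARK
End state PARK is not accepting.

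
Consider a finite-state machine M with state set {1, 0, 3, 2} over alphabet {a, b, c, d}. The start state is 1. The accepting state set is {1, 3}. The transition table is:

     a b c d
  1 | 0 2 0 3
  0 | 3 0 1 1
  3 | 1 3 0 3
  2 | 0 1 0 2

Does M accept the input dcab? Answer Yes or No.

1 → 3 → 0 → 3 → 3
End state 3 is accepting.

Yes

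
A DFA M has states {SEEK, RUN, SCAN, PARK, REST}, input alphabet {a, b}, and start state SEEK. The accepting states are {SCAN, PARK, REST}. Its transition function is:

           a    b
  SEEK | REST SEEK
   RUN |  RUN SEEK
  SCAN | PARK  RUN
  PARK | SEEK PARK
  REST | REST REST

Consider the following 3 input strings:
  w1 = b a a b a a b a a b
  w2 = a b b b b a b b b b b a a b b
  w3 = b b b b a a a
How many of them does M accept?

3

w1: Trace: SEEK -b-> SEEK -a-> REST -a-> REST -b-> REST -a-> REST -a-> REST -b-> REST -a-> REST -a-> REST -b-> REST  → end REST, accepted
w2: Trace: SEEK -a-> REST -b-> REST -b-> REST -b-> REST -b-> REST -a-> REST -b-> REST -b-> REST -b-> REST -b-> REST -b-> REST -a-> REST -a-> REST -b-> REST -b-> REST  → end REST, accepted
w3: Trace: SEEK -b-> SEEK -b-> SEEK -b-> SEEK -b-> SEEK -a-> REST -a-> REST -a-> REST  → end REST, accepted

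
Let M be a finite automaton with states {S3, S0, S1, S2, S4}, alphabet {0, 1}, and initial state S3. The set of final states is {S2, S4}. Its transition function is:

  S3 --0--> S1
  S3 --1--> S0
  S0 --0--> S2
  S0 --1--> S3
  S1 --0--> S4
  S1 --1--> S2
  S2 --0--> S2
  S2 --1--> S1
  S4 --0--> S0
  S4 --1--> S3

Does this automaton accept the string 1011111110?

Trace: S3 -1-> S0 -0-> S2 -1-> S1 -1-> S2 -1-> S1 -1-> S2 -1-> S1 -1-> S2 -1-> S1 -0-> S4
End state S4 is accepting.

Yes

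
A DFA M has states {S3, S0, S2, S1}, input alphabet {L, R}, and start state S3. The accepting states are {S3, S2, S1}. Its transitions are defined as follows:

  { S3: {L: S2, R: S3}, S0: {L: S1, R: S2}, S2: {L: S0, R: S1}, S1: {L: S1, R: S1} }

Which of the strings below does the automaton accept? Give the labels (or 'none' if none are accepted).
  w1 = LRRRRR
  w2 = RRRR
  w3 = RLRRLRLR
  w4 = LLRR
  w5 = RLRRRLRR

w1:
  start at S3
  read 'L': S3 → S2
  read 'R': S2 → S1
  read 'R': S1 → S1
  read 'R': S1 → S1
  read 'R': S1 → S1
  read 'R': S1 → S1
  end S1, accepted
w2:
  start at S3
  read 'R': S3 → S3
  read 'R': S3 → S3
  read 'R': S3 → S3
  read 'R': S3 → S3
  end S3, accepted
w3:
  start at S3
  read 'R': S3 → S3
  read 'L': S3 → S2
  read 'R': S2 → S1
  read 'R': S1 → S1
  read 'L': S1 → S1
  read 'R': S1 → S1
  read 'L': S1 → S1
  read 'R': S1 → S1
  end S1, accepted
w4:
  start at S3
  read 'L': S3 → S2
  read 'L': S2 → S0
  read 'R': S0 → S2
  read 'R': S2 → S1
  end S1, accepted
w5:
  start at S3
  read 'R': S3 → S3
  read 'L': S3 → S2
  read 'R': S2 → S1
  read 'R': S1 → S1
  read 'R': S1 → S1
  read 'L': S1 → S1
  read 'R': S1 → S1
  read 'R': S1 → S1
  end S1, accepted

w1, w2, w3, w4, w5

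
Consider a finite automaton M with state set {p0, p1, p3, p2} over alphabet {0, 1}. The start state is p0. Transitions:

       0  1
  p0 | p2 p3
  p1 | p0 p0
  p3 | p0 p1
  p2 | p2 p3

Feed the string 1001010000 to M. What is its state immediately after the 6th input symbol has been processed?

Trace: p0 -1-> p3 -0-> p0 -0-> p2 -1-> p3 -0-> p0 -1-> p3
After 6 symbols: p3.

p3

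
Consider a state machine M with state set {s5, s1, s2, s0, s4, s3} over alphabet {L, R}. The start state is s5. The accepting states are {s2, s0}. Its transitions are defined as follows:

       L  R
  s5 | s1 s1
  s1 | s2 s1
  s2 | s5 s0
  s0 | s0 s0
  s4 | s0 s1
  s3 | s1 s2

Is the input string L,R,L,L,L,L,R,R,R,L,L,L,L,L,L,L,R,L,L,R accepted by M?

Yes

Trace: s5 -L-> s1 -R-> s1 -L-> s2 -L-> s5 -L-> s1 -L-> s2 -R-> s0 -R-> s0 -R-> s0 -L-> s0 -L-> s0 -L-> s0 -L-> s0 -L-> s0 -L-> s0 -L-> s0 -R-> s0 -L-> s0 -L-> s0 -R-> s0
End state s0 is accepting.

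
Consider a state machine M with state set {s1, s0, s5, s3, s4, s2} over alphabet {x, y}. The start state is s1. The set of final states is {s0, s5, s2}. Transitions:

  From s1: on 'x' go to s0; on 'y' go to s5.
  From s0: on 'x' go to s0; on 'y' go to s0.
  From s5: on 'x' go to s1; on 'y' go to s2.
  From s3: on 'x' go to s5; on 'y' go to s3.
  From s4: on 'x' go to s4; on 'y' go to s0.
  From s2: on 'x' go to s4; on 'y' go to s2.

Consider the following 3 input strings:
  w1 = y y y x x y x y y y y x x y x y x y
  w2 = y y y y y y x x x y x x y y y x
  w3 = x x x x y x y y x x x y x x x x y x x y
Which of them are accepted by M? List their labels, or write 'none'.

w1, w2, w3

w1: s1 → s5 → s2 → s2 → s4 → s4 → s0 → s0 → s0 → s0 → s0 → s0 → s0 → s0 → s0 → s0 → s0 → s0 → s0  → end s0, accepted
w2: s1 → s5 → s2 → s2 → s2 → s2 → s2 → s4 → s4 → s4 → s0 → s0 → s0 → s0 → s0 → s0 → s0  → end s0, accepted
w3: s1 → s0 → s0 → s0 → s0 → s0 → s0 → s0 → s0 → s0 → s0 → s0 → s0 → s0 → s0 → s0 → s0 → s0 → s0 → s0 → s0  → end s0, accepted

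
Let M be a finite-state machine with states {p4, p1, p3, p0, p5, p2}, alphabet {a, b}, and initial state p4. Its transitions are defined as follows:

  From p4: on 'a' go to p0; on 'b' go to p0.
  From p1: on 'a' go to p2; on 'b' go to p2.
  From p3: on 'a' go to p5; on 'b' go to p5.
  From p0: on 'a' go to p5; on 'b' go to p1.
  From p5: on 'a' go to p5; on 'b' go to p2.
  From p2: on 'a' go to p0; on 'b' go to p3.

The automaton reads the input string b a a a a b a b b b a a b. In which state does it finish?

p2

start at p4
read 'b': p4 → p0
read 'a': p0 → p5
read 'a': p5 → p5
read 'a': p5 → p5
read 'a': p5 → p5
read 'b': p5 → p2
read 'a': p2 → p0
read 'b': p0 → p1
read 'b': p1 → p2
read 'b': p2 → p3
read 'a': p3 → p5
read 'a': p5 → p5
read 'b': p5 → p2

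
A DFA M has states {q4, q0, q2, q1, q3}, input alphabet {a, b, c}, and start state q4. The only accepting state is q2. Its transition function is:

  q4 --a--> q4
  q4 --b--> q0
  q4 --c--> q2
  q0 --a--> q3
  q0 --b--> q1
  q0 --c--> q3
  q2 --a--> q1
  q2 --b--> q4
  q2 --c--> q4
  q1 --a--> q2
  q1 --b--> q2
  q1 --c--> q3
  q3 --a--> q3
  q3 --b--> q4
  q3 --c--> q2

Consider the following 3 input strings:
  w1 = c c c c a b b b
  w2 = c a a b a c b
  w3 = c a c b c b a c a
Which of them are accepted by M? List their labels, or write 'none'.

w1:
  start at q4
  read 'c': q4 → q2
  read 'c': q2 → q4
  read 'c': q4 → q2
  read 'c': q2 → q4
  read 'a': q4 → q4
  read 'b': q4 → q0
  read 'b': q0 → q1
  read 'b': q1 → q2
  end q2, accepted
w2:
  start at q4
  read 'c': q4 → q2
  read 'a': q2 → q1
  read 'a': q1 → q2
  read 'b': q2 → q4
  read 'a': q4 → q4
  read 'c': q4 → q2
  read 'b': q2 → q4
  end q4, rejected
w3:
  start at q4
  read 'c': q4 → q2
  read 'a': q2 → q1
  read 'c': q1 → q3
  read 'b': q3 → q4
  read 'c': q4 → q2
  read 'b': q2 → q4
  read 'a': q4 → q4
  read 'c': q4 → q2
  read 'a': q2 → q1
  end q1, rejected

w1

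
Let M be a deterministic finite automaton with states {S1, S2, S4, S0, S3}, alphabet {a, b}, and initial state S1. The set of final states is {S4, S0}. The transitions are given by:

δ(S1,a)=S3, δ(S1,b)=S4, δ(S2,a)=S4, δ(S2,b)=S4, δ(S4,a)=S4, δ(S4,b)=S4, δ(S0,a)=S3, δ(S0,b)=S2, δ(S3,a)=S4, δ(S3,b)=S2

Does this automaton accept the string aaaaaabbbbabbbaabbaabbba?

Trace: S1 -a-> S3 -a-> S4 -a-> S4 -a-> S4 -a-> S4 -a-> S4 -b-> S4 -b-> S4 -b-> S4 -b-> S4 -a-> S4 -b-> S4 -b-> S4 -b-> S4 -a-> S4 -a-> S4 -b-> S4 -b-> S4 -a-> S4 -a-> S4 -b-> S4 -b-> S4 -b-> S4 -a-> S4
End state S4 is accepting.

Yes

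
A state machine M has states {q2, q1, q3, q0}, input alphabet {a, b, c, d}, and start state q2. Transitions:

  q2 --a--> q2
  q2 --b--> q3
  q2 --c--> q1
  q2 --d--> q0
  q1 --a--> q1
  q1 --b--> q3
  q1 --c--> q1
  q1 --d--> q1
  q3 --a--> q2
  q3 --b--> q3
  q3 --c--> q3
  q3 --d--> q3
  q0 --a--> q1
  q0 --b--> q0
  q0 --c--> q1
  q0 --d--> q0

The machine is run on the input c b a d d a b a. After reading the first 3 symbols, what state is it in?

q2

start at q2
read 'c': q2 → q1
read 'b': q1 → q3
read 'a': q3 → q2
After 3 symbols: q2.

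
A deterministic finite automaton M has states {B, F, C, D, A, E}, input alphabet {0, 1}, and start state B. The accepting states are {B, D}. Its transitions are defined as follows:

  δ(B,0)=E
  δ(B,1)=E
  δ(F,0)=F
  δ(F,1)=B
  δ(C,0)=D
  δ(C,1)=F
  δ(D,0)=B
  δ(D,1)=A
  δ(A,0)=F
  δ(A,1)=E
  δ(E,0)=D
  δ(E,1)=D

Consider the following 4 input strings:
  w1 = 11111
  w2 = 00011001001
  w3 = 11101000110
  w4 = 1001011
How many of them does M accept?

3

w1: Trace: B -1-> E -1-> D -1-> A -1-> E -1-> D  → end D, accepted
w2: Trace: B -0-> E -0-> D -0-> B -1-> E -1-> D -0-> B -0-> E -1-> D -0-> B -0-> E -1-> D  → end D, accepted
w3: Trace: B -1-> E -1-> D -1-> A -0-> F -1-> B -0-> E -0-> D -0-> B -1-> E -1-> D -0-> B  → end B, accepted
w4: Trace: B -1-> E -0-> D -0-> B -1-> E -0-> D -1-> A -1-> E  → end E, rejected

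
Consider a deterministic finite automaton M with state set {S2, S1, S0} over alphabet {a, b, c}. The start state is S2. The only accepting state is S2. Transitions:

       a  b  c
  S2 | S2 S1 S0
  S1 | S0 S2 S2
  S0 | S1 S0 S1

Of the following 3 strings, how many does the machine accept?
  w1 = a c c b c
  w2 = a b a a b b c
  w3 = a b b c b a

1

w1: Trace: S2 -a-> S2 -c-> S0 -c-> S1 -b-> S2 -c-> S0  → end S0, rejected
w2: Trace: S2 -a-> S2 -b-> S1 -a-> S0 -a-> S1 -b-> S2 -b-> S1 -c-> S2  → end S2, accepted
w3: Trace: S2 -a-> S2 -b-> S1 -b-> S2 -c-> S0 -b-> S0 -a-> S1  → end S1, rejected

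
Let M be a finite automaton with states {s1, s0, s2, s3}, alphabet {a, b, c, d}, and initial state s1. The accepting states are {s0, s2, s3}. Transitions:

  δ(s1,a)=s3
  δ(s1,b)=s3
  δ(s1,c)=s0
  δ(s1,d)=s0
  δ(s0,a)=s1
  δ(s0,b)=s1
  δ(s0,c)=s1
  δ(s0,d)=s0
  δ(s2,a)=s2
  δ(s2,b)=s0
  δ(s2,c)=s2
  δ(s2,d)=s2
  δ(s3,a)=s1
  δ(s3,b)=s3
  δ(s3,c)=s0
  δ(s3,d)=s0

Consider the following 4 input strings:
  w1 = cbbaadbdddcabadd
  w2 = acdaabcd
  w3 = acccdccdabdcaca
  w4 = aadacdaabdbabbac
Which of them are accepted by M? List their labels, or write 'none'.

w1, w2, w4

w1:
  start at s1
  read 'c': s1 → s0
  read 'b': s0 → s1
  read 'b': s1 → s3
  read 'a': s3 → s1
  read 'a': s1 → s3
  read 'd': s3 → s0
  read 'b': s0 → s1
  read 'd': s1 → s0
  read 'd': s0 → s0
  read 'd': s0 → s0
  read 'c': s0 → s1
  read 'a': s1 → s3
  read 'b': s3 → s3
  read 'a': s3 → s1
  read 'd': s1 → s0
  read 'd': s0 → s0
  end s0, accepted
w2:
  start at s1
  read 'a': s1 → s3
  read 'c': s3 → s0
  read 'd': s0 → s0
  read 'a': s0 → s1
  read 'a': s1 → s3
  read 'b': s3 → s3
  read 'c': s3 → s0
  read 'd': s0 → s0
  end s0, accepted
w3:
  start at s1
  read 'a': s1 → s3
  read 'c': s3 → s0
  read 'c': s0 → s1
  read 'c': s1 → s0
  read 'd': s0 → s0
  read 'c': s0 → s1
  read 'c': s1 → s0
  read 'd': s0 → s0
  read 'a': s0 → s1
  read 'b': s1 → s3
  read 'd': s3 → s0
  read 'c': s0 → s1
  read 'a': s1 → s3
  read 'c': s3 → s0
  read 'a': s0 → s1
  end s1, rejected
w4:
  start at s1
  read 'a': s1 → s3
  read 'a': s3 → s1
  read 'd': s1 → s0
  read 'a': s0 → s1
  read 'c': s1 → s0
  read 'd': s0 → s0
  read 'a': s0 → s1
  read 'a': s1 → s3
  read 'b': s3 → s3
  read 'd': s3 → s0
  read 'b': s0 → s1
  read 'a': s1 → s3
  read 'b': s3 → s3
  read 'b': s3 → s3
  read 'a': s3 → s1
  read 'c': s1 → s0
  end s0, accepted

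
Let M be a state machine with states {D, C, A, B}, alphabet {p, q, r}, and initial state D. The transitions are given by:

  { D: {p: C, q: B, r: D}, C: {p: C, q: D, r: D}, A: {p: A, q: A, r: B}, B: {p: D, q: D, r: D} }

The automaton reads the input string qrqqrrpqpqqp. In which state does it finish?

D → B → D → B → D → D → D → C → D → C → D → B → D

D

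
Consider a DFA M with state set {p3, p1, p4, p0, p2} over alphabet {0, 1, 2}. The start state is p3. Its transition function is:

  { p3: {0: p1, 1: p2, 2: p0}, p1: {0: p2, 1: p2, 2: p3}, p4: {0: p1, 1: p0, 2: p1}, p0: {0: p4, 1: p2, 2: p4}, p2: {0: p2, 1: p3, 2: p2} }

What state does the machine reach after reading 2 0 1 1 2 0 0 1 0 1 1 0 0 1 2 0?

p4

p3 → p0 → p4 → p0 → p2 → p2 → p2 → p2 → p3 → p1 → p2 → p3 → p1 → p2 → p3 → p0 → p4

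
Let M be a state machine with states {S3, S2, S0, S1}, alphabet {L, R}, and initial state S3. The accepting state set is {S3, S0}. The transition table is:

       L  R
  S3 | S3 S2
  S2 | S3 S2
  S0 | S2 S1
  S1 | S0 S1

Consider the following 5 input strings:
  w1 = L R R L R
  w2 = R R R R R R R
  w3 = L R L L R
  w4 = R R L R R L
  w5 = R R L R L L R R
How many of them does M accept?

1

w1: Trace: S3 -L-> S3 -R-> S2 -R-> S2 -L-> S3 -R-> S2  → end S2, rejected
w2: Trace: S3 -R-> S2 -R-> S2 -R-> S2 -R-> S2 -R-> S2 -R-> S2 -R-> S2  → end S2, rejected
w3: Trace: S3 -L-> S3 -R-> S2 -L-> S3 -L-> S3 -R-> S2  → end S2, rejected
w4: Trace: S3 -R-> S2 -R-> S2 -L-> S3 -R-> S2 -R-> S2 -L-> S3  → end S3, accepted
w5: Trace: S3 -R-> S2 -R-> S2 -L-> S3 -R-> S2 -L-> S3 -L-> S3 -R-> S2 -R-> S2  → end S2, rejected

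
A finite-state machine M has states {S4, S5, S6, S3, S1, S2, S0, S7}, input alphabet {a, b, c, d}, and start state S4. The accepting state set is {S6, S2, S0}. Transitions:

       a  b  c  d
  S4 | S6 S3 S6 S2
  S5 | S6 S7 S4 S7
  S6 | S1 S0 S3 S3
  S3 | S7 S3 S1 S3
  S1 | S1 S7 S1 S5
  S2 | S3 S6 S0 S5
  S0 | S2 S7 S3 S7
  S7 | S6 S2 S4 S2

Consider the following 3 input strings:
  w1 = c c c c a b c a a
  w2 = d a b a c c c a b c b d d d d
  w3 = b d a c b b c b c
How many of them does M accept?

w1: Trace: S4 -c-> S6 -c-> S3 -c-> S1 -c-> S1 -a-> S1 -b-> S7 -c-> S4 -a-> S6 -a-> S1  → end S1, rejected
w2: Trace: S4 -d-> S2 -a-> S3 -b-> S3 -a-> S7 -c-> S4 -c-> S6 -c-> S3 -a-> S7 -b-> S2 -c-> S0 -b-> S7 -d-> S2 -d-> S5 -d-> S7 -d-> S2  → end S2, accepted
w3: Trace: S4 -b-> S3 -d-> S3 -a-> S7 -c-> S4 -b-> S3 -b-> S3 -c-> S1 -b-> S7 -c-> S4  → end S4, rejected

1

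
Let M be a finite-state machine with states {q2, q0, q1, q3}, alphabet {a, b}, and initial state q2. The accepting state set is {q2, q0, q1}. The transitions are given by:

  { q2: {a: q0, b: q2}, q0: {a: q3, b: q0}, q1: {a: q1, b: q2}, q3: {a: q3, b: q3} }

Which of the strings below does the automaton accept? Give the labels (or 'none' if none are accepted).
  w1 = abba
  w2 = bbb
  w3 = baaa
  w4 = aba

w2

w1: q2 → q0 → q0 → q0 → q3  → end q3, rejected
w2: q2 → q2 → q2 → q2  → end q2, accepted
w3: q2 → q2 → q0 → q3 → q3  → end q3, rejected
w4: q2 → q0 → q0 → q3  → end q3, rejected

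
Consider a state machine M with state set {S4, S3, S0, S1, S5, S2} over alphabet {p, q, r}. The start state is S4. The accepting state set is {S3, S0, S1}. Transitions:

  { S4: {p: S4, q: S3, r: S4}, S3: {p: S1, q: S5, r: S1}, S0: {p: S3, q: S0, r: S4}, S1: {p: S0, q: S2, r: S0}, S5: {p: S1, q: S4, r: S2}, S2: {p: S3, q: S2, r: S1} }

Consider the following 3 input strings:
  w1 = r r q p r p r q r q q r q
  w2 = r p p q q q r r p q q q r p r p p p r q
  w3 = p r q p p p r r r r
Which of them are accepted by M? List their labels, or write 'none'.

w2

w1:
  start at S4
  read 'r': S4 → S4
  read 'r': S4 → S4
  read 'q': S4 → S3
  read 'p': S3 → S1
  read 'r': S1 → S0
  read 'p': S0 → S3
  read 'r': S3 → S1
  read 'q': S1 → S2
  read 'r': S2 → S1
  read 'q': S1 → S2
  read 'q': S2 → S2
  read 'r': S2 → S1
  read 'q': S1 → S2
  end S2, rejected
w2:
  start at S4
  read 'r': S4 → S4
  read 'p': S4 → S4
  read 'p': S4 → S4
  read 'q': S4 → S3
  read 'q': S3 → S5
  read 'q': S5 → S4
  read 'r': S4 → S4
  read 'r': S4 → S4
  read 'p': S4 → S4
  read 'q': S4 → S3
  read 'q': S3 → S5
  read 'q': S5 → S4
  read 'r': S4 → S4
  read 'p': S4 → S4
  read 'r': S4 → S4
  read 'p': S4 → S4
  read 'p': S4 → S4
  read 'p': S4 → S4
  read 'r': S4 → S4
  read 'q': S4 → S3
  end S3, accepted
w3:
  start at S4
  read 'p': S4 → S4
  read 'r': S4 → S4
  read 'q': S4 → S3
  read 'p': S3 → S1
  read 'p': S1 → S0
  read 'p': S0 → S3
  read 'r': S3 → S1
  read 'r': S1 → S0
  read 'r': S0 → S4
  read 'r': S4 → S4
  end S4, rejected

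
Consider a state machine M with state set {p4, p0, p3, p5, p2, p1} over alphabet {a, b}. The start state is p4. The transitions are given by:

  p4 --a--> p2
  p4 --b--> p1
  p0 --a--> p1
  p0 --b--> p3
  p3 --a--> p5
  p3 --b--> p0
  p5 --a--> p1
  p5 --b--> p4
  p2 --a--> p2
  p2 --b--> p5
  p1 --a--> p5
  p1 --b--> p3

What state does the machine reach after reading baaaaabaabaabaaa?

Trace: p4 -b-> p1 -a-> p5 -a-> p1 -a-> p5 -a-> p1 -a-> p5 -b-> p4 -a-> p2 -a-> p2 -b-> p5 -a-> p1 -a-> p5 -b-> p4 -a-> p2 -a-> p2 -a-> p2

p2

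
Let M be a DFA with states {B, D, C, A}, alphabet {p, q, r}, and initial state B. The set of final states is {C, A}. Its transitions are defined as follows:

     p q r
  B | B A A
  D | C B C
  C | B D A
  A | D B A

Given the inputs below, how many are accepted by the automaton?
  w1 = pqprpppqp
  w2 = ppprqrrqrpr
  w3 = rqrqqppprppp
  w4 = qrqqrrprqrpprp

w1: B → B → A → D → C → B → B → B → A → D  → end D, rejected
w2: B → B → B → B → A → B → A → A → B → A → D → C  → end C, accepted
w3: B → A → B → A → B → A → D → C → B → A → D → C → B  → end B, rejected
w4: B → A → A → B → A → A → A → D → C → D → C → B → B → A → D  → end D, rejected

1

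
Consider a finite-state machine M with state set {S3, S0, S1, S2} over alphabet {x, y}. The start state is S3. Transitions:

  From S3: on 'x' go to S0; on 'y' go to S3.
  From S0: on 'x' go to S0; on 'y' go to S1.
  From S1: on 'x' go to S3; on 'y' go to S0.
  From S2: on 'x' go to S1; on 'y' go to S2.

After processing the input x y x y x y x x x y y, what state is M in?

S0

Trace: S3 -x-> S0 -y-> S1 -x-> S3 -y-> S3 -x-> S0 -y-> S1 -x-> S3 -x-> S0 -x-> S0 -y-> S1 -y-> S0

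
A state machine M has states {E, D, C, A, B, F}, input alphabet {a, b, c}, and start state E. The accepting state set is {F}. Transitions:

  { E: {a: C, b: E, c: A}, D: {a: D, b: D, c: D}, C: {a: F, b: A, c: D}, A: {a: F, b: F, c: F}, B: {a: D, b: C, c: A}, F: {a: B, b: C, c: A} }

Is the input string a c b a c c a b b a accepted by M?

Trace: E -a-> C -c-> D -b-> D -a-> D -c-> D -c-> D -a-> D -b-> D -b-> D -a-> D
End state D is not accepting.

No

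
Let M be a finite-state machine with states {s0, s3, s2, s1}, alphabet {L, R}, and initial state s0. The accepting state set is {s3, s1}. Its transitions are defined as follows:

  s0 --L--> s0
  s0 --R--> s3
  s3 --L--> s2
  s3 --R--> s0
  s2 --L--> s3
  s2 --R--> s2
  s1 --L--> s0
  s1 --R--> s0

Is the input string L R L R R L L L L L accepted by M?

Trace: s0 -L-> s0 -R-> s3 -L-> s2 -R-> s2 -R-> s2 -L-> s3 -L-> s2 -L-> s3 -L-> s2 -L-> s3
End state s3 is accepting.

Yes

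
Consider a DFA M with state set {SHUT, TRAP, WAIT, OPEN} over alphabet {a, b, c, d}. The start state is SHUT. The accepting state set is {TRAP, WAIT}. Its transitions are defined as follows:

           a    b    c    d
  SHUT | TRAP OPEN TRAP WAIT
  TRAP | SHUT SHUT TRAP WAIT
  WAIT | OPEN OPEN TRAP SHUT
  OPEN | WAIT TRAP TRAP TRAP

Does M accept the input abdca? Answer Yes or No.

Trace: SHUT -a-> TRAP -b-> SHUT -d-> WAIT -c-> TRAP -a-> SHUT
End state SHUT is not accepting.

No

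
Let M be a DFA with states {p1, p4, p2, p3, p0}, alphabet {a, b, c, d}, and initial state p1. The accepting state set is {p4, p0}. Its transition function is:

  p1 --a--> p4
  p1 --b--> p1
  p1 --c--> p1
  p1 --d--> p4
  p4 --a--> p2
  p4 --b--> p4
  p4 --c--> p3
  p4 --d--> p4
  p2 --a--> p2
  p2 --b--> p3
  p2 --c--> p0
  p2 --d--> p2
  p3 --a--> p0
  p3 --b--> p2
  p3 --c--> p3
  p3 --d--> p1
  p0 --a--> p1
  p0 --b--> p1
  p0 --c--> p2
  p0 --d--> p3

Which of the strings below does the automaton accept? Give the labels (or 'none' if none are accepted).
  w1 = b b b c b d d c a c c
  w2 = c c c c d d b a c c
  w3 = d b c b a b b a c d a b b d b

w1, w3

w1:
  start at p1
  read 'b': p1 → p1
  read 'b': p1 → p1
  read 'b': p1 → p1
  read 'c': p1 → p1
  read 'b': p1 → p1
  read 'd': p1 → p4
  read 'd': p4 → p4
  read 'c': p4 → p3
  read 'a': p3 → p0
  read 'c': p0 → p2
  read 'c': p2 → p0
  end p0, accepted
w2:
  start at p1
  read 'c': p1 → p1
  read 'c': p1 → p1
  read 'c': p1 → p1
  read 'c': p1 → p1
  read 'd': p1 → p4
  read 'd': p4 → p4
  read 'b': p4 → p4
  read 'a': p4 → p2
  read 'c': p2 → p0
  read 'c': p0 → p2
  end p2, rejected
w3:
  start at p1
  read 'd': p1 → p4
  read 'b': p4 → p4
  read 'c': p4 → p3
  read 'b': p3 → p2
  read 'a': p2 → p2
  read 'b': p2 → p3
  read 'b': p3 → p2
  read 'a': p2 → p2
  read 'c': p2 → p0
  read 'd': p0 → p3
  read 'a': p3 → p0
  read 'b': p0 → p1
  read 'b': p1 → p1
  read 'd': p1 → p4
  read 'b': p4 → p4
  end p4, accepted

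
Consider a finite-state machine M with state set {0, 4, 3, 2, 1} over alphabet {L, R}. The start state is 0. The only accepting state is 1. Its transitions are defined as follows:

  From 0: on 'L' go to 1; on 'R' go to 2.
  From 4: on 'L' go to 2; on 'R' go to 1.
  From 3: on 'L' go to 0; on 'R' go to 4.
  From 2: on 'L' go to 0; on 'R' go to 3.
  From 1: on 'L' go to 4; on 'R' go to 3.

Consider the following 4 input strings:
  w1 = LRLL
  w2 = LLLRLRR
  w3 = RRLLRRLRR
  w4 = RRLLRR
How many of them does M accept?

1

w1: Trace: 0 -L-> 1 -R-> 3 -L-> 0 -L-> 1  → end 1, accepted
w2: Trace: 0 -L-> 1 -L-> 4 -L-> 2 -R-> 3 -L-> 0 -R-> 2 -R-> 3  → end 3, rejected
w3: Trace: 0 -R-> 2 -R-> 3 -L-> 0 -L-> 1 -R-> 3 -R-> 4 -L-> 2 -R-> 3 -R-> 4  → end 4, rejected
w4: Trace: 0 -R-> 2 -R-> 3 -L-> 0 -L-> 1 -R-> 3 -R-> 4  → end 4, rejected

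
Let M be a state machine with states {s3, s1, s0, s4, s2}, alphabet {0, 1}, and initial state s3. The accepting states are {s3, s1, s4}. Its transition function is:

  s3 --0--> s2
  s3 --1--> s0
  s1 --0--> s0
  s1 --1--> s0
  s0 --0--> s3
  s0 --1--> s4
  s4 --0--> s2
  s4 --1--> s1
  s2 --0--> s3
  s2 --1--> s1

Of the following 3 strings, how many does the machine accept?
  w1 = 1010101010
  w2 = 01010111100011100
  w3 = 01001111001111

3

w1: Trace: s3 -1-> s0 -0-> s3 -1-> s0 -0-> s3 -1-> s0 -0-> s3 -1-> s0 -0-> s3 -1-> s0 -0-> s3  → end s3, accepted
w2: Trace: s3 -0-> s2 -1-> s1 -0-> s0 -1-> s4 -0-> s2 -1-> s1 -1-> s0 -1-> s4 -1-> s1 -0-> s0 -0-> s3 -0-> s2 -1-> s1 -1-> s0 -1-> s4 -0-> s2 -0-> s3  → end s3, accepted
w3: Trace: s3 -0-> s2 -1-> s1 -0-> s0 -0-> s3 -1-> s0 -1-> s4 -1-> s1 -1-> s0 -0-> s3 -0-> s2 -1-> s1 -1-> s0 -1-> s4 -1-> s1  → end s1, accepted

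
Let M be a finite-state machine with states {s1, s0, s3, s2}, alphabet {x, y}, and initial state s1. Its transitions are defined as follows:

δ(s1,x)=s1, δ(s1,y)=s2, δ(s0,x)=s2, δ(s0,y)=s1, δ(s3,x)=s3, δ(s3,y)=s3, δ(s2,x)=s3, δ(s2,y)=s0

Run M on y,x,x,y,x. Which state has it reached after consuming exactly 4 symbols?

s3

Trace: s1 -y-> s2 -x-> s3 -x-> s3 -y-> s3
After 4 symbols: s3.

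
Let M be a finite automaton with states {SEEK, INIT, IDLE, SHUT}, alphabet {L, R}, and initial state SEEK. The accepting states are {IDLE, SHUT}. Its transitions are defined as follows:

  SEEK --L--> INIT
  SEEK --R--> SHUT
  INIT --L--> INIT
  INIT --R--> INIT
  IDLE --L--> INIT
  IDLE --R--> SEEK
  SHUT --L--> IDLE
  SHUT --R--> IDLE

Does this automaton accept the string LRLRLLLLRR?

No

start at SEEK
read 'L': SEEK → INIT
read 'R': INIT → INIT
read 'L': INIT → INIT
read 'R': INIT → INIT
read 'L': INIT → INIT
read 'L': INIT → INIT
read 'L': INIT → INIT
read 'L': INIT → INIT
read 'R': INIT → INIT
read 'R': INIT → INIT
End state INIT is not accepting.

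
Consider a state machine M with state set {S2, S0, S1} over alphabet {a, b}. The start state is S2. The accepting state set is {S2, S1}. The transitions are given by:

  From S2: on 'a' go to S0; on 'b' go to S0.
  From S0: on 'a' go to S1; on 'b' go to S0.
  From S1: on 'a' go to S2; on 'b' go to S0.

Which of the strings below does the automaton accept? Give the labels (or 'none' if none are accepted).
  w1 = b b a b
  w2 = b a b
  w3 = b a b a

w3

w1:
  start at S2
  read 'b': S2 → S0
  read 'b': S0 → S0
  read 'a': S0 → S1
  read 'b': S1 → S0
  end S0, rejected
w2:
  start at S2
  read 'b': S2 → S0
  read 'a': S0 → S1
  read 'b': S1 → S0
  end S0, rejected
w3:
  start at S2
  read 'b': S2 → S0
  read 'a': S0 → S1
  read 'b': S1 → S0
  read 'a': S0 → S1
  end S1, accepted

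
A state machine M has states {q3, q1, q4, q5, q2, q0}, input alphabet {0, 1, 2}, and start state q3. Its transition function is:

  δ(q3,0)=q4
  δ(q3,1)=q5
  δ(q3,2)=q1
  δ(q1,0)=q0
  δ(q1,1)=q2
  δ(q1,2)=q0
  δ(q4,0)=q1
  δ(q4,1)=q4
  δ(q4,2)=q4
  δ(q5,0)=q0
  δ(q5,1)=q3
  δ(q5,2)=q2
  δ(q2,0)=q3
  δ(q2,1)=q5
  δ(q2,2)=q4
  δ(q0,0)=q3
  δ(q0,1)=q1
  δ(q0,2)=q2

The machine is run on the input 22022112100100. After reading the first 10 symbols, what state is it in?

start at q3
read '2': q3 → q1
read '2': q1 → q0
read '0': q0 → q3
read '2': q3 → q1
read '2': q1 → q0
read '1': q0 → q1
read '1': q1 → q2
read '2': q2 → q4
read '1': q4 → q4
read '0': q4 → q1
After 10 symbols: q1.

q1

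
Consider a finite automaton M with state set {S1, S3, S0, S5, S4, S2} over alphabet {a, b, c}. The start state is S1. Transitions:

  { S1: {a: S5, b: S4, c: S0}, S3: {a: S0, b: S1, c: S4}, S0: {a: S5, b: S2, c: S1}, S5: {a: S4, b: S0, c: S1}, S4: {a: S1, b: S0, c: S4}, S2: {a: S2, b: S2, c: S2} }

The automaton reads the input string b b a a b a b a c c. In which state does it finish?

S0

S1 → S4 → S0 → S5 → S4 → S0 → S5 → S0 → S5 → S1 → S0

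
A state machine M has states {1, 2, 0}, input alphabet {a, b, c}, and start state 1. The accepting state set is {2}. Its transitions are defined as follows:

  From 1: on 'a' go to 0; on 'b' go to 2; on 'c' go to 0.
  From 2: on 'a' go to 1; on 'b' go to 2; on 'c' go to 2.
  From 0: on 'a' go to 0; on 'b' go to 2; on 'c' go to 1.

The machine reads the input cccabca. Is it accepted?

1 → 0 → 1 → 0 → 0 → 2 → 2 → 1
End state 1 is not accepting.

No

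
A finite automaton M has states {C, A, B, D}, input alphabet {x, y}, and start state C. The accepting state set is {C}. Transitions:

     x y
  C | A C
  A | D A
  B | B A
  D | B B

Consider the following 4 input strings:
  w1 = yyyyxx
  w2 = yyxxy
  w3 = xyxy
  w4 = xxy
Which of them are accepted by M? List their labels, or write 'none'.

w1: Trace: C -y-> C -y-> C -y-> C -y-> C -x-> A -x-> D  → end D, rejected
w2: Trace: C -y-> C -y-> C -x-> A -x-> D -y-> B  → end B, rejected
w3: Trace: C -x-> A -y-> A -x-> D -y-> B  → end B, rejected
w4: Trace: C -x-> A -x-> D -y-> B  → end B, rejected

none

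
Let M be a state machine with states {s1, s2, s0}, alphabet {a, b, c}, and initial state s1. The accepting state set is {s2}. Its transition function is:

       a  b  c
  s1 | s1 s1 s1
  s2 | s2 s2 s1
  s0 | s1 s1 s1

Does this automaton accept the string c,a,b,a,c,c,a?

No

start at s1
read 'c': s1 → s1
read 'a': s1 → s1
read 'b': s1 → s1
read 'a': s1 → s1
read 'c': s1 → s1
read 'c': s1 → s1
read 'a': s1 → s1
End state s1 is not accepting.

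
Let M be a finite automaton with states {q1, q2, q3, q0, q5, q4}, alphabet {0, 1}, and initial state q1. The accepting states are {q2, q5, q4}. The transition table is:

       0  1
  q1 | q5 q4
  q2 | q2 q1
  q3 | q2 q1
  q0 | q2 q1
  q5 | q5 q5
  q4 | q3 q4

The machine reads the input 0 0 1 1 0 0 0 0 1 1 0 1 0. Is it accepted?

Yes

Trace: q1 -0-> q5 -0-> q5 -1-> q5 -1-> q5 -0-> q5 -0-> q5 -0-> q5 -0-> q5 -1-> q5 -1-> q5 -0-> q5 -1-> q5 -0-> q5
End state q5 is accepting.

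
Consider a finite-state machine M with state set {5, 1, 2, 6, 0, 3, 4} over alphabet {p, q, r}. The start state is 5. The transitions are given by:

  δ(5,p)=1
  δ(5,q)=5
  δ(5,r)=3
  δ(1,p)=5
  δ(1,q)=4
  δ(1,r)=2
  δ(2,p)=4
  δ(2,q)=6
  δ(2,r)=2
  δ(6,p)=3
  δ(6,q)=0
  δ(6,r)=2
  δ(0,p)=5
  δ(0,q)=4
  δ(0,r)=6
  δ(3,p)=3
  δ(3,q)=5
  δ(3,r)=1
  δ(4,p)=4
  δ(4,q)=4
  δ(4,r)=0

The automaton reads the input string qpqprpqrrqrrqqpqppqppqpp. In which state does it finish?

4

Trace: 5 -q-> 5 -p-> 1 -q-> 4 -p-> 4 -r-> 0 -p-> 5 -q-> 5 -r-> 3 -r-> 1 -q-> 4 -r-> 0 -r-> 6 -q-> 0 -q-> 4 -p-> 4 -q-> 4 -p-> 4 -p-> 4 -q-> 4 -p-> 4 -p-> 4 -q-> 4 -p-> 4 -p-> 4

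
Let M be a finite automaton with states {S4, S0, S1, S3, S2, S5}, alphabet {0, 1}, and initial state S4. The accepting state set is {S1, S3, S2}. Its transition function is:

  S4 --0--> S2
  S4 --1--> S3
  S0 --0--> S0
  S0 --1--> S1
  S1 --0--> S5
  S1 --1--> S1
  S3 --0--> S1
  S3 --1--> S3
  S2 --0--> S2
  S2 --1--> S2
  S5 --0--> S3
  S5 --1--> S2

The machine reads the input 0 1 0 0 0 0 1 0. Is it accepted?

Yes

Trace: S4 -0-> S2 -1-> S2 -0-> S2 -0-> S2 -0-> S2 -0-> S2 -1-> S2 -0-> S2
End state S2 is accepting.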